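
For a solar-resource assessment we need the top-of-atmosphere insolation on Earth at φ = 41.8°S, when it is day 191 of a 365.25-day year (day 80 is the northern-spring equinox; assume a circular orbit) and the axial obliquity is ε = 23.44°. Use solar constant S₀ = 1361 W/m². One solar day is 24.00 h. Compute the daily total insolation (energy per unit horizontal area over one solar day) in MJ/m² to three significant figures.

12.9 MJ/m²

Solar longitude: λ_s = 360° × (191 − 80)/365.25 = 109.405°.
sin δ = sin 23.44° × sin 109.405° = 0.37519, so δ = +22.036°.
cos H₀ = −tan(-41.8°) tan(+22.036°) = 0.3619, H₀ = 1.2005 rad.
Bracket: H₀ sin φ sin δ + cos φ cos δ sin H₀ = 1.2005×-0.66653×0.37519 + 0.74548×0.92695×0.93222 = -0.300216 + 0.644185 = 0.343969.
Q̄ = (S₀/π) × [bracket] = (1361/π) × 0.343969 = 149.01 W/m².
Daily total = Q̄ × 24.00 h × 3600 s/h = 149.01 × 24.00 × 3600 / 10⁶ = 12.87 MJ/m².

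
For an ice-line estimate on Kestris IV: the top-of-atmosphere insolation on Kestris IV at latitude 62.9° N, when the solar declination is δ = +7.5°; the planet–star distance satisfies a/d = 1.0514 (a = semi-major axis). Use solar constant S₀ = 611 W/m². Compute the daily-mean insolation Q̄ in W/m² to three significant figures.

Q̄ ≈ 140 W/m²

cos H₀ = −tan(+62.9°) tan(+7.500°) = -0.2573, H₀ = 1.8310 rad.
Bracket: H₀ sin φ sin δ + cos φ cos δ sin H₀ = 1.8310×0.89021×0.13053 + 0.45554×0.99144×0.96634 = 0.212761 + 0.436438 = 0.649199.
Inverse-square distance factor (a/d)² = 1.0514² = 1.105442.
Q̄ = (S₀/π) × 1.105442 × [bracket] = (611/π) × 1.105442 × 0.649199 = 139.6 W/m².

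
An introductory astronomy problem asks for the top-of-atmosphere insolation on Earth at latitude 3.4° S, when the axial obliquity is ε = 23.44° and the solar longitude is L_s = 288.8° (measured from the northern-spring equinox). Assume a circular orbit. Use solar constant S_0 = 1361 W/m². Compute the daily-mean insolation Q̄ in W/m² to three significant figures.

Solar declination: sin δ = sin ε · sin L_s = sin 23.44° × sin 288.8° = -0.37657, so δ = -22.121°.
cos h₀ = −tan(-3.4°) tan(-22.121°) = -0.0241, h₀ = 1.5949 rad.
Bracket: h₀ sin ϕ sin δ + cos ϕ cos δ sin h₀ = 1.5949×-0.05931×-0.37657 + 0.99824×0.92639×0.99971 = 0.035621 + 0.924491 = 0.960112.
Q̄ = (S_0/π) × [bracket] = (1361/π) × 0.960112 = 415.9 W/m².

Q̄ ≈ 416 W/m²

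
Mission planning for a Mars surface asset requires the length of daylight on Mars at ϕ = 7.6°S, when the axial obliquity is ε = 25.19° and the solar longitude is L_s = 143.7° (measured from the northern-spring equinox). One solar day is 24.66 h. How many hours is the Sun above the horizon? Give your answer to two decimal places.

12.06 h

Solar declination: sin δ = sin ε · sin L_s = sin 25.19° × sin 143.7° = 0.25197, so δ = +14.594°.
cos h₀ = −tan ϕ · tan δ = −tan(-7.6°) × tan(+14.594°) = 0.0347, so h₀ = 1.5360 rad = 88.01°.
Daylight = 2h₀/(2π) × 24.66 h = (1.5360/π) × 24.66 = 12.06 h.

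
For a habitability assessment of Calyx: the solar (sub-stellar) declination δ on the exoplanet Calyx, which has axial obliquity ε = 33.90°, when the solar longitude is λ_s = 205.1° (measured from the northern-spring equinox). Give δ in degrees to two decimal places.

sin δ = sin ε · sin λ_s = sin 33.90° × sin 205.1° = -0.236595.
δ = arcsin(-0.236595) = -13.69°.

δ = -13.69°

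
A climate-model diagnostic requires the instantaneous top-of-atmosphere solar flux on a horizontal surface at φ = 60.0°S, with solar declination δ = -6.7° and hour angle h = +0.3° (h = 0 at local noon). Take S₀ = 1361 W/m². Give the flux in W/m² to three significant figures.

813 W/m²

cos θ_z = sin φ sin δ + cos φ cos δ cos h = 0.101040 + 0.496579 = 0.597619.
Flux = S₀ · cos θ_z = 1361 × 0.597619 = 813.4 W/m².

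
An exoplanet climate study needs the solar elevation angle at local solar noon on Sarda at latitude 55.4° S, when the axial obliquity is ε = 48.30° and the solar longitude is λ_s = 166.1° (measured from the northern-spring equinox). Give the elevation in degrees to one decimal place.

24.3°

Solar declination: sin δ = sin ε · sin λ_s = sin 48.30° × sin 166.1° = 0.17936, so δ = +10.333°.
At local noon the hour angle is zero, so the zenith angle equals |φ − δ| = |-55.4° − (+10.333°)| = 65.733°.
Elevation = 90° − 65.733° = 24.3°.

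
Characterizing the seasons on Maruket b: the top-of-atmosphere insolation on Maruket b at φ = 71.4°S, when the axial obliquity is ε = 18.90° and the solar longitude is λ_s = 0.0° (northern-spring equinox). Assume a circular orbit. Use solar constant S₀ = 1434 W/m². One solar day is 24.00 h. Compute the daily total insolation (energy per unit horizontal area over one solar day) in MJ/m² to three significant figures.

12.6 MJ/m²

Solar declination: sin δ = sin ε · sin λ_s = sin 18.90° × sin 0.0° = 0.00000, so δ = +0.000°.
cos H₀ = −tan(-71.4°) tan(+0.000°) = 0.0000, H₀ = 1.5708 rad.
Bracket: H₀ sin φ sin δ + cos φ cos δ sin H₀ = 1.5708×-0.94777×0.00000 + 0.31896×1.00000×1.00000 = -0.000000 + 0.318960 = 0.318960.
Q̄ = (S₀/π) × [bracket] = (1434/π) × 0.318960 = 145.59 W/m².
Daily total = Q̄ × 24.00 h × 3600 s/h = 145.59 × 24.00 × 3600 / 10⁶ = 12.58 MJ/m².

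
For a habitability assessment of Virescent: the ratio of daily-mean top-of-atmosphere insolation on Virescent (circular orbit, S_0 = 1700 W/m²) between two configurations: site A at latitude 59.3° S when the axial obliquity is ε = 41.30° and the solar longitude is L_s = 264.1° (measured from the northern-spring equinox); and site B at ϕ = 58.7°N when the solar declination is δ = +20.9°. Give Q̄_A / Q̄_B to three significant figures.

— Configuration A (ϕ=-59.3°):
Solar declination: sin δ = sin ε · sin L_s = sin 41.30° × sin 264.1° = -0.65651, so δ = -41.034°.
cos h₀ = −tan(-59.3°) tan(-41.034°) = -1.4658 ≤ −1 ⇒ polar day, h₀ = π.
Bracket: h₀ sin ϕ sin δ + cos ϕ cos δ sin h₀ = 3.1416×-0.85985×-0.65651 + 0.51054×0.75432×0.00000 = 1.773434 + 0.000000 = 1.773434.
Q̄ = (S_0/π) × [bracket] = (1700/π) × 1.773434 = 959.65 W/m².
— Configuration B (ϕ=+58.7°):
cos h₀ = −tan(+58.7°) tan(+20.900°) = -0.6281, h₀ = 2.2498 rad.
Bracket: h₀ sin ϕ sin δ + cos ϕ cos δ sin h₀ = 2.2498×0.85446×0.35674 + 0.51952×0.93420×0.77817 = 0.685784 + 0.377674 = 1.063458.
Q̄ = (S_0/π) × [bracket] = (1700/π) × 1.063458 = 575.47 W/m².
Ratio Q̄_A / Q̄_B = 959.65 / 575.47 = 1.668.

Q̄_A / Q̄_B ≈ 1.67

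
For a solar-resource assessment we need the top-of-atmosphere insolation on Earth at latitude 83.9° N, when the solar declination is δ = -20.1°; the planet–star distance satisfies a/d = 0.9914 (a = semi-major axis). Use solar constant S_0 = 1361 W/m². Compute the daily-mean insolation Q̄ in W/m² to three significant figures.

Q̄ ≈ 0.00 W/m²

cos h₀ = −tan(+83.9°) tan(-20.100°) = 3.4243 ≥ 1 ⇒ polar night, h₀ = 0 and Q̄ = 0.
Inverse-square distance factor (a/d)² = 0.9914² = 0.982874.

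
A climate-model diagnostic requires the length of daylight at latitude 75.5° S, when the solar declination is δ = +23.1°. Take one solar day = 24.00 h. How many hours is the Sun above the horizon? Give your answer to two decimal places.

cos H₀ = −tan φ · tan δ = 1.6493 ≥ 1, so the Sun never rises (polar night) and H₀ = 0.
Daylight = 2H₀/(2π) × 24.00 h = (0.0000/π) × 24.00 = 0.00 h.

0.00 h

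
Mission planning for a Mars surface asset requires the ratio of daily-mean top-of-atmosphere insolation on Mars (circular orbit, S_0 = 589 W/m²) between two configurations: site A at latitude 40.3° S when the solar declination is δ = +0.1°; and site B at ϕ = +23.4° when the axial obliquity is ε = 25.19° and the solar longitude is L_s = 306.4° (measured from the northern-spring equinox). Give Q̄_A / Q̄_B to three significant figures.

Q̄_A / Q̄_B ≈ 1.15

— Configuration A (ϕ=-40.3°):
cos h₀ = −tan(-40.3°) tan(+0.100°) = 0.0015, h₀ = 1.5693 rad.
Bracket: h₀ sin ϕ sin δ + cos ϕ cos δ sin h₀ = 1.5693×-0.64679×0.00175 + 0.76267×1.00000×1.00000 = -0.001776 + 0.762670 = 0.760894.
Q̄ = (S_0/π) × [bracket] = (589/π) × 0.760894 = 142.66 W/m².
— Configuration B (ϕ=+23.4°):
Solar declination: sin δ = sin ε · sin L_s = sin 25.19° × sin 306.4° = -0.34258, so δ = -20.034°.
cos h₀ = −tan(+23.4°) tan(-20.034°) = 0.1578, h₀ = 1.4123 rad.
Bracket: h₀ sin ϕ sin δ + cos ϕ cos δ sin h₀ = 1.4123×0.39715×-0.34258 + 0.91775×0.93949×0.98747 = -0.192151 + 0.851413 = 0.659262.
Q̄ = (S_0/π) × [bracket] = (589/π) × 0.659262 = 123.60 W/m².
Ratio Q̄_A / Q̄_B = 142.66 / 123.60 = 1.154.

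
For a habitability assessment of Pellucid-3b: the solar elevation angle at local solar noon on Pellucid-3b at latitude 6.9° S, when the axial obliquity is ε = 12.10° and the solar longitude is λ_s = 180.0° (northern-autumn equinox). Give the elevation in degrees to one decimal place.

83.1°

Solar declination: sin δ = sin ε · sin λ_s = sin 12.10° × sin 180.0° = 0.00000, so δ = +0.000°.
At local noon the hour angle is zero, so the zenith angle equals |φ − δ| = |-6.9° − (+0.000°)| = 6.900°.
Elevation = 90° − 6.900° = 83.1°.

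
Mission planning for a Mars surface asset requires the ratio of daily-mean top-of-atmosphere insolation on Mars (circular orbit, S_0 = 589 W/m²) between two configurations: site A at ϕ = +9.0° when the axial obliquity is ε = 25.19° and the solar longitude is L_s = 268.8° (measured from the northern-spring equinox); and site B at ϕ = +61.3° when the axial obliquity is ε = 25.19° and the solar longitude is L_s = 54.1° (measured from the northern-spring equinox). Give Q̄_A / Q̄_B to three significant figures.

Q̄_A / Q̄_B ≈ 0.767

— Configuration A (ϕ=+9.0°):
Solar declination: sin δ = sin ε · sin L_s = sin 25.19° × sin 268.8° = -0.42553, so δ = -25.184°.
cos h₀ = −tan(+9.0°) tan(-25.184°) = 0.0745, h₀ = 1.4963 rad.
Bracket: h₀ sin ϕ sin δ + cos ϕ cos δ sin h₀ = 1.4963×0.15643×-0.42553 + 0.98769×0.90495×0.99722 = -0.099602 + 0.891325 = 0.791723.
Q̄ = (S_0/π) × [bracket] = (589/π) × 0.791723 = 148.44 W/m².
— Configuration B (ϕ=+61.3°):
Solar declination: sin δ = sin ε · sin L_s = sin 25.19° × sin 54.1° = 0.34477, so δ = +20.168°.
cos h₀ = −tan(+61.3°) tan(+20.168°) = -0.6709, h₀ = 2.3062 rad.
Bracket: h₀ sin ϕ sin δ + cos ϕ cos δ sin h₀ = 2.3062×0.87715×0.34477 + 0.48022×0.93869×0.74157 = 0.697429 + 0.334283 = 1.031712.
Q̄ = (S_0/π) × [bracket] = (589/π) × 1.031712 = 193.43 W/m².
Ratio Q̄_A / Q̄_B = 148.44 / 193.43 = 0.7674.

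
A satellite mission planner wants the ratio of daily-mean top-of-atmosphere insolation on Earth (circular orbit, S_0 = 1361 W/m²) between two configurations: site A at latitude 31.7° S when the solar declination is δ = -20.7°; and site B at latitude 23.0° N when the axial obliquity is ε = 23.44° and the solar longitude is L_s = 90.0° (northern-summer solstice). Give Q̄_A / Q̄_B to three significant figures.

— Configuration A (ϕ=-31.7°):
cos h₀ = −tan(-31.7°) tan(-20.700°) = -0.2334, h₀ = 1.8063 rad.
Bracket: h₀ sin ϕ sin δ + cos ϕ cos δ sin h₀ = 1.8063×-0.52547×-0.35347 + 0.85081×0.93544×0.97239 = 0.335498 + 0.773907 = 1.109405.
Q̄ = (S_0/π) × [bracket] = (1361/π) × 1.109405 = 480.62 W/m².
— Configuration B (ϕ=+23.0°):
Solar declination: sin δ = sin ε · sin L_s = sin 23.44° × sin 90.0° = 0.39779, so δ = +23.440°.
cos h₀ = −tan(+23.0°) tan(+23.440°) = -0.1840, h₀ = 1.7559 rad.
Bracket: h₀ sin ϕ sin δ + cos ϕ cos δ sin h₀ = 1.7559×0.39073×0.39779 + 0.92050×0.91748×0.98292 = 0.272917 + 0.830116 = 1.103033.
Q̄ = (S_0/π) × [bracket] = (1361/π) × 1.103033 = 477.86 W/m².
Ratio Q̄_A / Q̄_B = 480.62 / 477.86 = 1.006.

Q̄_A / Q̄_B ≈ 1.01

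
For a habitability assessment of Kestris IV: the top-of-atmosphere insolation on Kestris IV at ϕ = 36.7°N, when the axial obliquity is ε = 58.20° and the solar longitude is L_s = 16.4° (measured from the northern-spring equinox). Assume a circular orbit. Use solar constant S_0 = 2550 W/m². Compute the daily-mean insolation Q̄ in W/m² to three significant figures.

Solar declination: sin δ = sin ε · sin L_s = sin 58.20° × sin 16.4° = 0.23996, so δ = +13.884°.
cos h₀ = −tan(+36.7°) tan(+13.884°) = -0.1842, h₀ = 1.7561 rad.
Bracket: h₀ sin ϕ sin δ + cos ϕ cos δ sin h₀ = 1.7561×0.59763×0.23996 + 0.80178×0.97078×0.98288 = 0.251838 + 0.765027 = 1.016865.
Q̄ = (S_0/π) × [bracket] = (2550/π) × 1.016865 = 825.4 W/m².

Q̄ ≈ 825 W/m²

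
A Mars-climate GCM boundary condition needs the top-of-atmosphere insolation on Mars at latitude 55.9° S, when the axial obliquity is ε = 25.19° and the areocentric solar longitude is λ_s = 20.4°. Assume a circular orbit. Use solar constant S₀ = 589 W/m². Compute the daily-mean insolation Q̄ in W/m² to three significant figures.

Q̄ ≈ 70.3 W/m²

sin δ = sin 25.19° × sin 20.4° = 0.14836, so δ = +8.532°.
cos H₀ = −tan(-55.9°) tan(+8.532°) = 0.2216, H₀ = 1.3474 rad.
Bracket: H₀ sin φ sin δ + cos φ cos δ sin H₀ = 1.3474×-0.82806×0.14836 + 0.56064×0.98893×0.97514 = -0.165529 + 0.540650 = 0.375121.
Q̄ = (S₀/π) × [bracket] = (589/π) × 0.375121 = 70.33 W/m².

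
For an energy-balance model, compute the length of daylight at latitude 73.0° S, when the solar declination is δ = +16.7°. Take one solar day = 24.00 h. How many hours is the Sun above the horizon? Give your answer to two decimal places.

cos H₀ = −tan φ · tan δ = −tan(-73.0°) × tan(+16.700°) = 0.9813, so H₀ = 0.1937 rad = 11.10°.
Daylight = 2H₀/(2π) × 24.00 h = (0.1937/π) × 24.00 = 1.48 h.

1.48 h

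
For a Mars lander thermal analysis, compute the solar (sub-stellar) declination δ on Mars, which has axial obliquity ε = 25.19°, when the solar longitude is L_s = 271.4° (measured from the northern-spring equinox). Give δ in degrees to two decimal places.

δ = -25.18°

sin δ = sin ε · sin L_s = sin 25.19° × sin 271.4° = -0.425494.
δ = arcsin(-0.425494) = -25.18°.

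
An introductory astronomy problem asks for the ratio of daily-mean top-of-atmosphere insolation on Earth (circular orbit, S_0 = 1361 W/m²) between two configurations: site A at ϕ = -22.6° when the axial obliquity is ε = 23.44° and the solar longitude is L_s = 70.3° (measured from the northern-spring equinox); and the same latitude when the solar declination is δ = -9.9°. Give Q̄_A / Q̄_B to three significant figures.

Q̄_A / Q̄_B ≈ 0.632

— Configuration A (ϕ=-22.6°):
Solar declination: sin δ = sin ε · sin L_s = sin 23.44° × sin 70.3° = 0.37451, so δ = +21.994°.
cos h₀ = −tan(-22.6°) tan(+21.994°) = 0.1681, h₀ = 1.4019 rad.
Bracket: h₀ sin ϕ sin δ + cos ϕ cos δ sin h₀ = 1.4019×-0.38430×0.37451 + 0.92321×0.92722×0.98577 = -0.201767 + 0.843838 = 0.642071.
Q̄ = (S_0/π) × [bracket] = (1361/π) × 0.642071 = 278.16 W/m².
— Configuration B (ϕ=-22.6°):
cos h₀ = −tan(-22.6°) tan(-9.900°) = -0.0726, h₀ = 1.6435 rad.
Bracket: h₀ sin ϕ sin δ + cos ϕ cos δ sin h₀ = 1.6435×-0.38430×-0.17193 + 0.92321×0.98511×0.99736 = 0.108590 + 0.907062 = 1.015652.
Q̄ = (S_0/π) × [bracket] = (1361/π) × 1.015652 = 440.00 W/m².
Ratio Q̄_A / Q̄_B = 278.16 / 440.00 = 0.6322.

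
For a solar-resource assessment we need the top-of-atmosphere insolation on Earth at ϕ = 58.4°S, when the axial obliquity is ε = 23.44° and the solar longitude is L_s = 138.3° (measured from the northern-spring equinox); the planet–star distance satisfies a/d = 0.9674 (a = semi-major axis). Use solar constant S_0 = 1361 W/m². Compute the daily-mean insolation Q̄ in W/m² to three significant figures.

Solar declination: sin δ = sin ε · sin L_s = sin 23.44° × sin 138.3° = 0.26462, so δ = +15.344°.
cos h₀ = −tan(-58.4°) tan(+15.344°) = 0.4460, h₀ = 1.1085 rad.
Bracket: h₀ sin ϕ sin δ + cos ϕ cos δ sin h₀ = 1.1085×-0.85173×0.26462 + 0.52399×0.96435×0.89502 = -0.249839 + 0.452262 = 0.202423.
Inverse-square distance factor (a/d)² = 0.9674² = 0.935863.
Q̄ = (S_0/π) × 0.935863 × [bracket] = (1361/π) × 0.935863 × 0.202423 = 82.07 W/m².

Q̄ ≈ 82.1 W/m²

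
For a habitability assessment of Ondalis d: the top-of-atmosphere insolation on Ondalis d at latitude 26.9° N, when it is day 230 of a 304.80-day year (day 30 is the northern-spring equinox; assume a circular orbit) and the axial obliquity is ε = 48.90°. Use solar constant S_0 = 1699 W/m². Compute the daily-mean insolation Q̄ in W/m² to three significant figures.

Q̄ ≈ 167 W/m²

Solar longitude: L_s = 360° × (230 − 30)/304.80 = 236.220°.
sin δ = sin 48.90° × sin 236.220° = -0.62635, so δ = -38.781°.
cos h₀ = −tan(+26.9°) tan(-38.781°) = 0.4076, h₀ = 1.1509 rad.
Bracket: h₀ sin ϕ sin δ + cos ϕ cos δ sin h₀ = 1.1509×0.45243×-0.62635 + 0.89180×0.77954×0.91315 = -0.326142 + 0.634816 = 0.308674.
Q̄ = (S_0/π) × [bracket] = (1699/π) × 0.308674 = 166.9 W/m².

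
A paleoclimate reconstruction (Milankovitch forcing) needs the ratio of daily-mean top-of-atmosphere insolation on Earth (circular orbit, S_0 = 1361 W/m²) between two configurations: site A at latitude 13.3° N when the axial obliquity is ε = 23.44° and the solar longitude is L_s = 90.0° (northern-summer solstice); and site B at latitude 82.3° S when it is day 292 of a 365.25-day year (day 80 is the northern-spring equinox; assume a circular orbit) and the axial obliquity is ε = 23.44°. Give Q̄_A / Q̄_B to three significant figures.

Q̄_A / Q̄_B ≈ 1.74

— Configuration A (ϕ=+13.3°):
Solar declination: sin δ = sin ε · sin L_s = sin 23.44° × sin 90.0° = 0.39779, so δ = +23.440°.
cos h₀ = −tan(+13.3°) tan(+23.440°) = -0.1025, h₀ = 1.6735 rad.
Bracket: h₀ sin ϕ sin δ + cos ϕ cos δ sin h₀ = 1.6735×0.23005×0.39779 + 0.97318×0.91748×0.99473 = 0.153145 + 0.888168 = 1.041313.
Q̄ = (S_0/π) × [bracket] = (1361/π) × 1.041313 = 451.12 W/m².
— Configuration B (ϕ=-82.3°):
Solar longitude: L_s = 360° × (292 − 80)/365.25 = 208.953°.
sin δ = sin 23.44° × sin 208.953° = -0.19256, so δ = -11.103°.
cos h₀ = −tan(-82.3°) tan(-11.103°) = -1.4514 ≤ −1 ⇒ polar day, h₀ = π.
Bracket: h₀ sin ϕ sin δ + cos ϕ cos δ sin h₀ = 3.1416×-0.99098×-0.19256 + 0.13399×0.98128×0.00000 = 0.599490 + 0.000000 = 0.599490.
Q̄ = (S_0/π) × [bracket] = (1361/π) × 0.599490 = 259.71 W/m².
Ratio Q̄_A / Q̄_B = 451.12 / 259.71 = 1.737.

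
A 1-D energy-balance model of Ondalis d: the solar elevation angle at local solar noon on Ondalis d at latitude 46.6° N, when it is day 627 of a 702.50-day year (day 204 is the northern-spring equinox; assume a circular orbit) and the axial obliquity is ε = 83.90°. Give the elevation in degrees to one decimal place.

6.9°

Solar longitude: L_s = 360° × (627 − 204)/702.50 = 216.769°.
sin δ = sin 83.90° × sin 216.769° = -0.59520, so δ = -36.527°.
At local noon the hour angle is zero, so the zenith angle equals |ϕ − δ| = |+46.6° − (-36.527°)| = 83.127°.
Elevation = 90° − 83.127° = 6.9°.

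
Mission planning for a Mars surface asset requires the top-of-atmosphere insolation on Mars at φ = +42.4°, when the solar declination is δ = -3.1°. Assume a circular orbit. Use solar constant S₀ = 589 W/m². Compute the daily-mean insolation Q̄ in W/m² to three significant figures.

Q̄ ≈ 128 W/m²

cos H₀ = −tan(+42.4°) tan(-3.100°) = 0.0495, H₀ = 1.5213 rad.
Bracket: H₀ sin φ sin δ + cos φ cos δ sin H₀ = 1.5213×0.67430×-0.05408 + 0.73846×0.99854×0.99878 = -0.055476 + 0.736482 = 0.681006.
Q̄ = (S₀/π) × [bracket] = (589/π) × 0.681006 = 127.7 W/m².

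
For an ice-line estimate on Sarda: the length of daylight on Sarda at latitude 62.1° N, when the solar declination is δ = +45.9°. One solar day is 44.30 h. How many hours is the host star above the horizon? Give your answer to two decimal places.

44.30 h

Sunrise equation: cos h₀ = −tan ϕ · tan δ = -1.9490 ≤ −1, so the host star never sets (polar day) and h₀ = π.
Daylight = 2h₀/(2π) × 44.30 h = (3.1416/π) × 44.30 = 44.30 h.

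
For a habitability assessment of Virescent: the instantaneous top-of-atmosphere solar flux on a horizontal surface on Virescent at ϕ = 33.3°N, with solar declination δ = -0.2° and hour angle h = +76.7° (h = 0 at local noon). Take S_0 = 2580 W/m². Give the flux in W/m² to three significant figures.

cos θ_z = sin ϕ sin δ + cos ϕ cos δ cos h = -0.001916 + 0.192276 = 0.190360.
Flux = S_0 · cos θ_z = 2580 × 0.190360 = 491.1 W/m².

491 W/m²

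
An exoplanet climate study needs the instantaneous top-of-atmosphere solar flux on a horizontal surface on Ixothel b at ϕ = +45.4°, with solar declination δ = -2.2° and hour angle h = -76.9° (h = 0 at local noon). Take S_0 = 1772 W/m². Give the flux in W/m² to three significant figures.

233 W/m²

cos θ_z = sin ϕ sin δ + cos ϕ cos δ cos h = -0.027333 + 0.159027 = 0.131694.
Flux = S_0 · cos θ_z = 1772 × 0.131694 = 233.4 W/m².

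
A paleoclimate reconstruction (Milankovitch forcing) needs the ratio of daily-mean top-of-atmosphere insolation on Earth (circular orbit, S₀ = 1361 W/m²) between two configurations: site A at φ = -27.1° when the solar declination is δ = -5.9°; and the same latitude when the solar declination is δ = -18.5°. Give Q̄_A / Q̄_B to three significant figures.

— Configuration A (φ=-27.1°):
cos H₀ = −tan(-27.1°) tan(-5.900°) = -0.0529, H₀ = 1.6237 rad.
Bracket: H₀ sin φ sin δ + cos φ cos δ sin H₀ = 1.6237×-0.45554×-0.10279 + 0.89021×0.99470×0.99860 = 0.076030 + 0.884252 = 0.960282.
Q̄ = (S₀/π) × [bracket] = (1361/π) × 0.960282 = 416.01 W/m².
— Configuration B (φ=-27.1°):
cos H₀ = −tan(-27.1°) tan(-18.500°) = -0.1712, H₀ = 1.7429 rad.
Bracket: H₀ sin φ sin δ + cos φ cos δ sin H₀ = 1.7429×-0.45554×-0.31730 + 0.89021×0.94832×0.98523 = 0.251924 + 0.831735 = 1.083659.
Q̄ = (S₀/π) × [bracket] = (1361/π) × 1.083659 = 469.46 W/m².
Ratio Q̄_A / Q̄_B = 416.01 / 469.46 = 0.8861.

Q̄_A / Q̄_B ≈ 0.886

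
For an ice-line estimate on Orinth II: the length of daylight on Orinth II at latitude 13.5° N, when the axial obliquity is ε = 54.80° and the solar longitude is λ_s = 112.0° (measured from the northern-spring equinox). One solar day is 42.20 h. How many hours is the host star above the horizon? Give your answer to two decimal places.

Solar declination: sin δ = sin ε · sin λ_s = sin 54.80° × sin 112.0° = 0.75764, so δ = +49.257°.
cos H₀ = −tan φ · tan δ = −tan(+13.5°) × tan(+49.257°) = -0.2787, so H₀ = 1.8532 rad = 106.18°.
Daylight = 2H₀/(2π) × 42.20 h = (1.8532/π) × 42.20 = 24.89 h.

24.89 h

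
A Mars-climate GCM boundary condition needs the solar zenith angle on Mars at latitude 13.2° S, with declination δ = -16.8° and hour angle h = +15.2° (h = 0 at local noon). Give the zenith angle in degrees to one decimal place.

cos θ_z = sin φ sin δ + cos φ cos δ cos h = 0.066001 + 0.899421 = 0.965422.
θ_z = arccos(0.965422) = 15.1°.

θ_z = 15.1°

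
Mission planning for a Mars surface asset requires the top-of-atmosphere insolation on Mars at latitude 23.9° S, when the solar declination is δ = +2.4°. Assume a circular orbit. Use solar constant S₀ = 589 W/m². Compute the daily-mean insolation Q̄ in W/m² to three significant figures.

cos H₀ = −tan(-23.9°) tan(+2.400°) = 0.0186, H₀ = 1.5522 rad.
Bracket: H₀ sin φ sin δ + cos φ cos δ sin H₀ = 1.5522×-0.40514×0.04188 + 0.91425×0.99912×0.99983 = -0.026337 + 0.913290 = 0.886953.
Q̄ = (S₀/π) × [bracket] = (589/π) × 0.886953 = 166.3 W/m².

Q̄ ≈ 166 W/m²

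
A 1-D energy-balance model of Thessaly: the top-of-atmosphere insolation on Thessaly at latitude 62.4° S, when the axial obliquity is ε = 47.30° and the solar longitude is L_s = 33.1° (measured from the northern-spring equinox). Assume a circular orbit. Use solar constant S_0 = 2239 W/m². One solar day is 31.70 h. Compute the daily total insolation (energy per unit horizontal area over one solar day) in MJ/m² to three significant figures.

2.14 MJ/m²

Solar declination: sin δ = sin ε · sin L_s = sin 47.30° × sin 33.1° = 0.40134, so δ = +23.662°.
cos h₀ = −tan(-62.4°) tan(+23.662°) = 0.8382, h₀ = 0.5769 rad.
Bracket: h₀ sin ϕ sin δ + cos ϕ cos δ sin h₀ = 0.5769×-0.88620×0.40134 + 0.46330×0.91593×0.54544 = -0.205185 + 0.231458 = 0.026273.
Q̄ = (S_0/π) × [bracket] = (2239/π) × 0.026273 = 18.725 W/m².
Daily total = Q̄ × 31.70 h × 3600 s/h = 18.725 × 31.70 × 3600 / 10⁶ = 2.137 MJ/m².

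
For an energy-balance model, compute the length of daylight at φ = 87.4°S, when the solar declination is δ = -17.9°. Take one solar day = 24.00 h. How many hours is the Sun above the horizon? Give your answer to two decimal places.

Sunrise equation: cos H₀ = −tan φ · tan δ = -7.1128 ≤ −1, so the Sun never sets (polar day) and H₀ = π.
Daylight = 2H₀/(2π) × 24.00 h = (3.1416/π) × 24.00 = 24.00 h.

24.00 h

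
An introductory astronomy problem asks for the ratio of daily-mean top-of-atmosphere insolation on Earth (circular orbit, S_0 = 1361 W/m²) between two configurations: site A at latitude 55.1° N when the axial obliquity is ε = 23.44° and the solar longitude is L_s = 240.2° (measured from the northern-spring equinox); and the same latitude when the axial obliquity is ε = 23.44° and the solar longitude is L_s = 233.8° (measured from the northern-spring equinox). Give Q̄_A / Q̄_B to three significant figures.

— Configuration A (ϕ=+55.1°):
Solar declination: sin δ = sin ε · sin L_s = sin 23.44° × sin 240.2° = -0.34519, so δ = -20.193°.
cos h₀ = −tan(+55.1°) tan(-20.193°) = 0.5272, h₀ = 1.0155 rad.
Bracket: h₀ sin ϕ sin δ + cos ϕ cos δ sin h₀ = 1.0155×0.82015×-0.34519 + 0.57215×0.93853×0.84973 = -0.287496 + 0.456288 = 0.168792.
Q̄ = (S_0/π) × [bracket] = (1361/π) × 0.168792 = 73.124 W/m².
— Configuration B (ϕ=+55.1°):
Solar declination: sin δ = sin ε · sin L_s = sin 23.44° × sin 233.8° = -0.32100, so δ = -18.723°.
cos h₀ = −tan(+55.1°) tan(-18.723°) = 0.4859, h₀ = 1.0635 rad.
Bracket: h₀ sin ϕ sin δ + cos ϕ cos δ sin h₀ = 1.0635×0.82015×-0.32100 + 0.57215×0.94708×0.87404 = -0.279986 + 0.473618 = 0.193632.
Q̄ = (S_0/π) × [bracket] = (1361/π) × 0.193632 = 83.885 W/m².
Ratio Q̄_A / Q̄_B = 73.124 / 83.885 = 0.8717.

Q̄_A / Q̄_B ≈ 0.872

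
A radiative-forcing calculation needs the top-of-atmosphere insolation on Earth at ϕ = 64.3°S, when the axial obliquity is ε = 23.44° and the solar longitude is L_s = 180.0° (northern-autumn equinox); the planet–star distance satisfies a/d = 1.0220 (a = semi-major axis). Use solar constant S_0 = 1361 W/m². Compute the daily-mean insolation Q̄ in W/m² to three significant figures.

Solar declination: sin δ = sin ε · sin L_s = sin 23.44° × sin 180.0° = 0.00000, so δ = +0.000°.
cos h₀ = −tan(-64.3°) tan(+0.000°) = 0.0000, h₀ = 1.5708 rad.
Bracket: h₀ sin ϕ sin δ + cos ϕ cos δ sin h₀ = 1.5708×-0.90108×0.00000 + 0.43366×1.00000×1.00000 = -0.000000 + 0.433660 = 0.433660.
Inverse-square distance factor (a/d)² = 1.0220² = 1.044484.
Q̄ = (S_0/π) × 1.044484 × [bracket] = (1361/π) × 1.044484 × 0.433660 = 196.2 W/m².

Q̄ ≈ 196 W/m²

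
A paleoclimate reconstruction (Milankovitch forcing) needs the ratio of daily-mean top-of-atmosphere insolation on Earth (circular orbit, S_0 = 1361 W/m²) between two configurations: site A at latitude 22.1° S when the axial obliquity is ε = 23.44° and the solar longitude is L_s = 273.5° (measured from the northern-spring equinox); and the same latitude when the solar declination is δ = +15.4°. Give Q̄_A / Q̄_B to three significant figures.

Q̄_A / Q̄_B ≈ 1.48

— Configuration A (ϕ=-22.1°):
Solar declination: sin δ = sin ε · sin L_s = sin 23.44° × sin 273.5° = -0.39705, so δ = -23.394°.
cos h₀ = −tan(-22.1°) tan(-23.394°) = -0.1757, h₀ = 1.7474 rad.
Bracket: h₀ sin ϕ sin δ + cos ϕ cos δ sin h₀ = 1.7474×-0.37622×-0.39705 + 0.92653×0.91780×0.98445 = 0.261023 + 0.837146 = 1.098169.
Q̄ = (S_0/π) × [bracket] = (1361/π) × 1.098169 = 475.75 W/m².
— Configuration B (ϕ=-22.1°):
cos h₀ = −tan(-22.1°) tan(+15.400°) = 0.1118, h₀ = 1.4587 rad.
Bracket: h₀ sin ϕ sin δ + cos ϕ cos δ sin h₀ = 1.4587×-0.37622×0.26556 + 0.92653×0.96410×0.99373 = -0.145737 + 0.887667 = 0.741930.
Q̄ = (S_0/π) × [bracket] = (1361/π) × 0.741930 = 321.42 W/m².
Ratio Q̄_A / Q̄_B = 475.75 / 321.42 = 1.480.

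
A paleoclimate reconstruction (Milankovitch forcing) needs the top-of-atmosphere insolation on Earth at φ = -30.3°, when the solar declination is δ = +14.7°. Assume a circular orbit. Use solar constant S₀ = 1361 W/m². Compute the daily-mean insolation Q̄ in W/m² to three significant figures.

Q̄ ≈ 279 W/m²

cos H₀ = −tan(-30.3°) tan(+14.700°) = 0.1533, H₀ = 1.4169 rad.
Bracket: H₀ sin φ sin δ + cos φ cos δ sin H₀ = 1.4169×-0.50453×0.25376 + 0.86340×0.96727×0.98818 = -0.181405 + 0.825270 = 0.643865.
Q̄ = (S₀/π) × [bracket] = (1361/π) × 0.643865 = 278.9 W/m².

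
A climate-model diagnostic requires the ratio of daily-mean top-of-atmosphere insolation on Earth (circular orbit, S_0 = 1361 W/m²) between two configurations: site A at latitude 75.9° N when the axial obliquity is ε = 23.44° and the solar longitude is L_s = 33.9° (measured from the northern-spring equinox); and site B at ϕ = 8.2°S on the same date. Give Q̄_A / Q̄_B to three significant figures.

Q̄_A / Q̄_B ≈ 0.745

— Configuration A (ϕ=+75.9°):
Solar declination: sin δ = sin ε · sin L_s = sin 23.44° × sin 33.9° = 0.22186, so δ = +12.819°.
cos h₀ = −tan(+75.9°) tan(+12.819°) = -0.9059, h₀ = 2.7042 rad.
Bracket: h₀ sin ϕ sin δ + cos ϕ cos δ sin h₀ = 2.7042×0.96987×0.22186 + 0.24362×0.97508×0.42359 = 0.581877 + 0.100623 = 0.682500.
Q̄ = (S_0/π) × [bracket] = (1361/π) × 0.682500 = 295.67 W/m².
— Configuration B (ϕ=-8.2°):
cos h₀ = −tan(-8.2°) tan(+12.819°) = 0.0328, h₀ = 1.5380 rad.
Bracket: h₀ sin ϕ sin δ + cos ϕ cos δ sin h₀ = 1.5380×-0.14263×0.22186 + 0.98978×0.97508×0.99946 = -0.048668 + 0.964594 = 0.915926.
Q̄ = (S_0/π) × [bracket] = (1361/π) × 0.915926 = 396.80 W/m².
Ratio Q̄_A / Q̄_B = 295.67 / 396.80 = 0.7451.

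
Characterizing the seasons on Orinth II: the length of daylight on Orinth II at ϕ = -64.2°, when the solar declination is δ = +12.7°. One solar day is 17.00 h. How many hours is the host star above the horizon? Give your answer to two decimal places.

5.88 h

cos h₀ = −tan ϕ · tan δ = −tan(-64.2°) × tan(+12.700°) = 0.4662, so h₀ = 1.0858 rad = 62.21°.
Daylight = 2h₀/(2π) × 17.00 h = (1.0858/π) × 17.00 = 5.88 h.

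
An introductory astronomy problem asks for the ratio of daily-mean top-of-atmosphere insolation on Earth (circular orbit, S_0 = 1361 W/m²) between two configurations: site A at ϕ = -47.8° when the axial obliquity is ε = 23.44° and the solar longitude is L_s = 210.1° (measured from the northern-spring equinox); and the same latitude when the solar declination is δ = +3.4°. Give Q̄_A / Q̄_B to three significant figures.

— Configuration A (ϕ=-47.8°):
Solar declination: sin δ = sin ε · sin L_s = sin 23.44° × sin 210.1° = -0.19950, so δ = -11.507°.
cos h₀ = −tan(-47.8°) tan(-11.507°) = -0.2245, h₀ = 1.7973 rad.
Bracket: h₀ sin ϕ sin δ + cos ϕ cos δ sin h₀ = 1.7973×-0.74080×-0.19950 + 0.67172×0.97990×0.97447 = 0.265622 + 0.641414 = 0.907036.
Q̄ = (S_0/π) × [bracket] = (1361/π) × 0.907036 = 392.95 W/m².
— Configuration B (ϕ=-47.8°):
cos h₀ = −tan(-47.8°) tan(+3.400°) = 0.0655, h₀ = 1.5052 rad.
Bracket: h₀ sin ϕ sin δ + cos ϕ cos δ sin h₀ = 1.5052×-0.74080×0.05931 + 0.67172×0.99824×0.99785 = -0.066134 + 0.669096 = 0.602962.
Q̄ = (S_0/π) × [bracket] = (1361/π) × 0.602962 = 261.22 W/m².
Ratio Q̄_A / Q̄_B = 392.95 / 261.22 = 1.504.

Q̄_A / Q̄_B ≈ 1.50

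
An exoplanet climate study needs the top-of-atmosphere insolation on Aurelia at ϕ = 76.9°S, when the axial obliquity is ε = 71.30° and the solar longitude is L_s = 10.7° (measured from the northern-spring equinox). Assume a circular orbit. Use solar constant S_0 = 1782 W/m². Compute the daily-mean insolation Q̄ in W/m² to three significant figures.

Q̄ ≈ 13.5 W/m²

Solar declination: sin δ = sin ε · sin L_s = sin 71.30° × sin 10.7° = 0.17587, so δ = +10.129°.
cos h₀ = −tan(-76.9°) tan(+10.129°) = 0.7677, h₀ = 0.6955 rad.
Bracket: h₀ sin ϕ sin δ + cos ϕ cos δ sin h₀ = 0.6955×-0.97398×0.17587 + 0.22665×0.98441×0.64081 = -0.119135 + 0.142975 = 0.023840.
Q̄ = (S_0/π) × [bracket] = (1782/π) × 0.023840 = 13.52 W/m².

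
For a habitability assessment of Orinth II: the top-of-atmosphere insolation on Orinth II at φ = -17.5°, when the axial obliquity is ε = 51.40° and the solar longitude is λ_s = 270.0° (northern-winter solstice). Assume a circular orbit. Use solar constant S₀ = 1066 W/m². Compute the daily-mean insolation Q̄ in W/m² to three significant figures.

Solar declination: sin δ = sin ε · sin λ_s = sin 51.40° × sin 270.0° = -0.78152, so δ = -51.400°.
cos H₀ = −tan(-17.5°) tan(-51.400°) = -0.3950, H₀ = 1.9768 rad.
Bracket: H₀ sin φ sin δ + cos φ cos δ sin H₀ = 1.9768×-0.30071×-0.78152 + 0.95372×0.62388×0.91869 = 0.464570 + 0.546627 = 1.011197.
Q̄ = (S₀/π) × [bracket] = (1066/π) × 1.011197 = 343.1 W/m².

Q̄ ≈ 343 W/m²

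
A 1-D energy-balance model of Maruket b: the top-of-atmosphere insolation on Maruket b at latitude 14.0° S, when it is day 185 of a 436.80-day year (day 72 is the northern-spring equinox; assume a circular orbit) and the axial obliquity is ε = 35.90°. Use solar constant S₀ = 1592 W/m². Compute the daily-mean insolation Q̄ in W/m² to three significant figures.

Solar longitude: λ_s = 360° × (185 − 72)/436.80 = 93.132°.
sin δ = sin 35.90° × sin 93.132° = 0.58550, so δ = +35.838°.
cos H₀ = −tan(-14.0°) tan(+35.838°) = 0.1801, H₀ = 1.3897 rad.
Bracket: H₀ sin φ sin δ + cos φ cos δ sin H₀ = 1.3897×-0.24192×0.58550 + 0.97030×0.81067×0.98365 = -0.196843 + 0.773732 = 0.576889.
Q̄ = (S₀/π) × [bracket] = (1592/π) × 0.576889 = 292.3 W/m².

Q̄ ≈ 292 W/m²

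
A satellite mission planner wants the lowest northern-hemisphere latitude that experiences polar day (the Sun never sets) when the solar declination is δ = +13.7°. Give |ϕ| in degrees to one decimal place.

|ϕ| = 76.3°

Polar day requires cos h₀ = −tan ϕ tan δ ≤ −1, i.e. tan ϕ tan δ ≥ 1.
The boundary is |tan ϕ| · |tan δ| = 1, so |ϕ| = 90° − |δ| = 90° − 13.7° = 76.3° in the northern hemisphere.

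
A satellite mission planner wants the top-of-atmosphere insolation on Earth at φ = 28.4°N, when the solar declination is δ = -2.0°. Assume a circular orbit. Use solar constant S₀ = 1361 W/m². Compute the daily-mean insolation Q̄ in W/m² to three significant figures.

Q̄ ≈ 370 W/m²

cos H₀ = −tan(+28.4°) tan(-2.000°) = 0.0189, H₀ = 1.5519 rad.
Bracket: H₀ sin φ sin δ + cos φ cos δ sin H₀ = 1.5519×0.47562×-0.03490 + 0.87965×0.99939×0.99982 = -0.025760 + 0.878955 = 0.853195.
Q̄ = (S₀/π) × [bracket] = (1361/π) × 0.853195 = 369.6 W/m².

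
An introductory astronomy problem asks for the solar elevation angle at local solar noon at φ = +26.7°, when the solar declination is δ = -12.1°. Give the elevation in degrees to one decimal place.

At local noon the hour angle is zero, so the zenith angle equals |φ − δ| = |+26.7° − (-12.100°)| = 38.800°.
Elevation = 90° − 38.800° = 51.2°.

51.2°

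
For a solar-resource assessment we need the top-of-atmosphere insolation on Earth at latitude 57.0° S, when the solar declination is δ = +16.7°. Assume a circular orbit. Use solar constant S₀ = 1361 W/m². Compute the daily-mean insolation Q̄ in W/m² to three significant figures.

Q̄ ≈ 86.6 W/m²

cos H₀ = −tan(-57.0°) tan(+16.700°) = 0.4620, H₀ = 1.0906 rad.
Bracket: H₀ sin φ sin δ + cos φ cos δ sin H₀ = 1.0906×-0.83867×0.28736 + 0.54464×0.95782×0.88689 = -0.262835 + 0.462661 = 0.199826.
Q̄ = (S₀/π) × [bracket] = (1361/π) × 0.199826 = 86.57 W/m².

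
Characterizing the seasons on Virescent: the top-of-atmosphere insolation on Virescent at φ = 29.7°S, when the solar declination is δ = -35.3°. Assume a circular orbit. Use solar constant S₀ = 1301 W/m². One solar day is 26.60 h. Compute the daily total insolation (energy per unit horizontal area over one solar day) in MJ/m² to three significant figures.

48.3 MJ/m²

cos H₀ = −tan(-29.7°) tan(-35.300°) = -0.4039, H₀ = 1.9865 rad.
Bracket: H₀ sin φ sin δ + cos φ cos δ sin H₀ = 1.9865×-0.49546×-0.57786 + 0.86863×0.81614×0.91482 = 0.568748 + 0.648538 = 1.217286.
Q̄ = (S₀/π) × [bracket] = (1301/π) × 1.217286 = 504.10 W/m².
Daily total = Q̄ × 26.60 h × 3600 s/h = 504.10 × 26.60 × 3600 / 10⁶ = 48.27 MJ/m².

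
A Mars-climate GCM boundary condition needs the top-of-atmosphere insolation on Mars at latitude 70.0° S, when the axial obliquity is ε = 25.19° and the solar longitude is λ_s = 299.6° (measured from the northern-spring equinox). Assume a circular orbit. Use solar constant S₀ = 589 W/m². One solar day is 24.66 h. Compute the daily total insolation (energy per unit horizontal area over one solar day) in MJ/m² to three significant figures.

18.2 MJ/m²

Solar declination: sin δ = sin ε · sin λ_s = sin 25.19° × sin 299.6° = -0.37008, so δ = -21.720°.
cos H₀ = −tan(-70.0°) tan(-21.720°) = -1.0945 ≤ −1 ⇒ polar day, H₀ = π.
Bracket: H₀ sin φ sin δ + cos φ cos δ sin H₀ = 3.1416×-0.93969×-0.37008 + 0.34202×0.92900×0.00000 = 1.092524 + 0.000000 = 1.092524.
Q̄ = (S₀/π) × [bracket] = (589/π) × 1.092524 = 204.83 W/m².
Daily total = Q̄ × 24.66 h × 3600 s/h = 204.83 × 24.66 × 3600 / 10⁶ = 18.18 MJ/m².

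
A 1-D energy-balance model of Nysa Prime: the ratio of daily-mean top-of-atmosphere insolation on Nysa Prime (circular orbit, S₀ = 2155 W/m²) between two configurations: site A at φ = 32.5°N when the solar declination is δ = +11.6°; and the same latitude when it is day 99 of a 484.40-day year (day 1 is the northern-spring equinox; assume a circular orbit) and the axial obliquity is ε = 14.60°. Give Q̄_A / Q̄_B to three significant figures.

Q̄_A / Q̄_B ≈ 0.972

— Configuration A (φ=+32.5°):
cos H₀ = −tan(+32.5°) tan(+11.600°) = -0.1308, H₀ = 1.7019 rad.
Bracket: H₀ sin φ sin δ + cos φ cos δ sin H₀ = 1.7019×0.53730×0.20108 + 0.84339×0.97958×0.99141 = 0.183874 + 0.819071 = 1.002945.
Q̄ = (S₀/π) × [bracket] = (2155/π) × 1.002945 = 687.98 W/m².
— Configuration B (φ=+32.5°):
Solar longitude: λ_s = 360° × (99 − 1)/484.40 = 72.832°.
sin δ = sin 14.60° × sin 72.832° = 0.24084, so δ = +13.936°.
cos H₀ = −tan(+32.5°) tan(+13.936°) = -0.1581, H₀ = 1.7295 rad.
Bracket: H₀ sin φ sin δ + cos φ cos δ sin H₀ = 1.7295×0.53730×0.24084 + 0.84339×0.97057×0.98743 = 0.223803 + 0.808280 = 1.032083.
Q̄ = (S₀/π) × [bracket] = (2155/π) × 1.032083 = 707.97 W/m².
Ratio Q̄_A / Q̄_B = 687.98 / 707.97 = 0.9718.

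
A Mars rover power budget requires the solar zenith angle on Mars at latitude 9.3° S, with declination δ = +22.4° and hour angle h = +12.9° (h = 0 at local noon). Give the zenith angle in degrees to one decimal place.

cos θ_z = sin ϕ sin δ + cos ϕ cos δ cos h = -0.061582 + 0.889366 = 0.827784.
θ_z = arccos(0.827784) = 34.1°.

θ_z = 34.1°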